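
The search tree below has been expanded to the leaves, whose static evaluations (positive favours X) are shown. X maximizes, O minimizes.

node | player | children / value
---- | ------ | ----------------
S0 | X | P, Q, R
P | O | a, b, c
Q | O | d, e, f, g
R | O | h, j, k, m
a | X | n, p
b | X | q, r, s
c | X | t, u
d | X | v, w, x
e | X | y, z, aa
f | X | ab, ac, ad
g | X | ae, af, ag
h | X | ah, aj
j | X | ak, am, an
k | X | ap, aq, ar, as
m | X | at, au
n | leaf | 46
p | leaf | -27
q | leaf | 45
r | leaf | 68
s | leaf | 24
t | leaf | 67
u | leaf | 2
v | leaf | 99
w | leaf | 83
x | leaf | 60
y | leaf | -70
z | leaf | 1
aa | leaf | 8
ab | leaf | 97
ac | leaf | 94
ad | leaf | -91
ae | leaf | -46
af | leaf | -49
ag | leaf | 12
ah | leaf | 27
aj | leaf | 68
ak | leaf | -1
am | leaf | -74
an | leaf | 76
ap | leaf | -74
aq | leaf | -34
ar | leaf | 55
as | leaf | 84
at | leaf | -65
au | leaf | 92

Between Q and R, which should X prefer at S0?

d (X): max(99, 83, 60) = 99
e (X): max(-70, 1, 8) = 8
f (X): max(97, 94, -91) = 97
g (X): max(-46, -49, 12) = 12
Q (O): min(99, 8, 97, 12) = 8
h (X): max(27, 68) = 68
j (X): max(-1, -74, 76) = 76
k (X): max(-74, -34, 55, 84) = 84
m (X): max(-65, 92) = 92
R (O): min(68, 76, 84, 92) = 68
X prefers the higher value; Q=8, R=68. R is better since 68 > 8.

R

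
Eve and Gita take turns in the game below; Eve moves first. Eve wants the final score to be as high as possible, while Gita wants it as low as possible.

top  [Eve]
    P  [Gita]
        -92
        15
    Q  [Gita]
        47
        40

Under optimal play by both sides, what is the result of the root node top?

P (Gita): min(-92, 15) = -92
Q (Gita): min(47, 40) = 40
top (Eve): max(-92, 40) = 40

40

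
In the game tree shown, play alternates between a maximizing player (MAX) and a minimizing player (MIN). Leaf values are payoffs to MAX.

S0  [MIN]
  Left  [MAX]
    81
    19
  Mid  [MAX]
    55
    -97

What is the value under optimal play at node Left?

Left (MAX): max(81, 19) = 81

81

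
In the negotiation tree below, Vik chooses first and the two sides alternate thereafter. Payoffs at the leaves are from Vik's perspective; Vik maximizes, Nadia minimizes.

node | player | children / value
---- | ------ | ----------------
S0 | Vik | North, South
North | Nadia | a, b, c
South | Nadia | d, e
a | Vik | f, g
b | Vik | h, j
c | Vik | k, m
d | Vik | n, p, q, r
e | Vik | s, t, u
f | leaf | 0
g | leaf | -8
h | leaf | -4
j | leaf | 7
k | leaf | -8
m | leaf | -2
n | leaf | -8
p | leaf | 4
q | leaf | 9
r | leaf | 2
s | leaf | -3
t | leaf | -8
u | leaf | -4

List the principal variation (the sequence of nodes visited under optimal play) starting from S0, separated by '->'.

a (Vik): max(0, -8) = 0
b (Vik): max(-4, 7) = 7
c (Vik): max(-8, -2) = -2
North (Nadia): min(0, 7, -2) = -2
d (Vik): max(-8, 4, 9, 2) = 9
e (Vik): max(-3, -8, -4) = -3
South (Nadia): min(9, -3) = -3
S0 (Vik): max(-2, -3) = -2
At S0, Vik picks North (highest: -2).
At North, Nadia picks c (lowest: -2).
At c, Vik picks m (highest: -2).
Terminal value -2.

S0 -> North -> c -> m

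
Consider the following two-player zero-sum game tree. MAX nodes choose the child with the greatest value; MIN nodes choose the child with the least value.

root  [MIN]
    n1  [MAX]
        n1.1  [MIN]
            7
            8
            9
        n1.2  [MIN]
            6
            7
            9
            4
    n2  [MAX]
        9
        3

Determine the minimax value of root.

n1.1 (MIN): min(7, 8, 9) = 7
n1.2 (MIN): min(6, 7, 9, 4) = 4
n1 (MAX): max(7, 4) = 7
n2 (MAX): max(9, 3) = 9
root (MIN): min(7, 9) = 7

7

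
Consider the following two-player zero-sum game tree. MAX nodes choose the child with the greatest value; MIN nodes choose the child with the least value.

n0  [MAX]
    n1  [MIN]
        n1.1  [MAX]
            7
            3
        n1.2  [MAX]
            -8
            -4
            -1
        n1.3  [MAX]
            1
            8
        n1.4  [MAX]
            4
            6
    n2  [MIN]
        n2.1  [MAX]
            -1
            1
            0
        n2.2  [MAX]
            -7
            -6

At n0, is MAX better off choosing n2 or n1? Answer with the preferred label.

n1

n2.1 (MAX): max(-1, 1, 0) = 1
n2.2 (MAX): max(-7, -6) = -6
n2 (MIN): min(1, -6) = -6
n1.1 (MAX): max(7, 3) = 7
n1.2 (MAX): max(-8, -4, -1) = -1
n1.3 (MAX): max(1, 8) = 8
n1.4 (MAX): max(4, 6) = 6
n1 (MIN): min(7, -1, 8, 6) = -1
MAX prefers the higher value; n2=-6, n1=-1. n1 is better since -1 > -6.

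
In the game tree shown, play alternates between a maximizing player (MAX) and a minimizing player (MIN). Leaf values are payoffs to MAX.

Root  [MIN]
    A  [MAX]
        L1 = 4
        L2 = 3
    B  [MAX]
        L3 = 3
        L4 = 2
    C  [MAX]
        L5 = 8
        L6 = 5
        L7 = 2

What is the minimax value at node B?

B (MAX): max(3, 2) = 3

3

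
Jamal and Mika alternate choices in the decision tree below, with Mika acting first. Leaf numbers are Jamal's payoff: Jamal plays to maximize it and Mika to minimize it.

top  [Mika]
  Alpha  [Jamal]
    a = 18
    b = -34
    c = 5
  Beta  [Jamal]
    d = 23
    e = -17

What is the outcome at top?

18

Alpha (Jamal): max(18, -34, 5) = 18
Beta (Jamal): max(23, -17) = 23
top (Mika): min(18, 23) = 18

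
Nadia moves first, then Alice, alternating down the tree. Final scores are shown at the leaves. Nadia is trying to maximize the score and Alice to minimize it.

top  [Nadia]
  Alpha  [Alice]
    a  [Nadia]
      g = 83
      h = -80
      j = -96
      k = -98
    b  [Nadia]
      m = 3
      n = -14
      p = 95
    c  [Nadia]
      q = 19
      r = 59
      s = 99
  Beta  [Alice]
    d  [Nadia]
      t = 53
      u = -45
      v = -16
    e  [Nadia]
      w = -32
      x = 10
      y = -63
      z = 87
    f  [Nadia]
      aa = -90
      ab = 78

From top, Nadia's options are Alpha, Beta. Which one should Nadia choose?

Alpha

a (Nadia): max(83, -80, -96, -98) = 83
b (Nadia): max(3, -14, 95) = 95
c (Nadia): max(19, 59, 99) = 99
Alpha (Alice): min(83, 95, 99) = 83
d (Nadia): max(53, -45, -16) = 53
e (Nadia): max(-32, 10, -63, 87) = 87
f (Nadia): max(-90, 78) = 78
Beta (Alice): min(53, 87, 78) = 53
top (Nadia): max(83, 53) = 83
Nadia at top wants the highest of {Alpha=83, Beta=53}, so chooses Alpha.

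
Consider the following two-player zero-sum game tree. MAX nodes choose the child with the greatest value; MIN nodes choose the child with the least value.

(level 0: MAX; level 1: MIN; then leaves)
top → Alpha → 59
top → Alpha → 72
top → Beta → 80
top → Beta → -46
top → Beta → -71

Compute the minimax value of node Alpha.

59

Alpha (MIN): min(59, 72) = 59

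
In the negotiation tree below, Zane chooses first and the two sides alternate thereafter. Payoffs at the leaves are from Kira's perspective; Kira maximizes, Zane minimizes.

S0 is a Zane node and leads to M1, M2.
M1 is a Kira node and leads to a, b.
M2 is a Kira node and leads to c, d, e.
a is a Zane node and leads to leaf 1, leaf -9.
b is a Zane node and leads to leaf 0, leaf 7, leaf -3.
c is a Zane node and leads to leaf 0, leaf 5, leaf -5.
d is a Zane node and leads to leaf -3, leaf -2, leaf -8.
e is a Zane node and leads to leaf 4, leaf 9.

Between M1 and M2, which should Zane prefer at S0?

a (Zane): min(1, -9) = -9
b (Zane): min(0, 7, -3) = -3
M1 (Kira): max(-9, -3) = -3
c (Zane): min(0, 5, -5) = -5
d (Zane): min(-3, -2, -8) = -8
e (Zane): min(4, 9) = 4
M2 (Kira): max(-5, -8, 4) = 4
Zane prefers the lower value; M1=-3, M2=4. M1 is better since -3 < 4.

M1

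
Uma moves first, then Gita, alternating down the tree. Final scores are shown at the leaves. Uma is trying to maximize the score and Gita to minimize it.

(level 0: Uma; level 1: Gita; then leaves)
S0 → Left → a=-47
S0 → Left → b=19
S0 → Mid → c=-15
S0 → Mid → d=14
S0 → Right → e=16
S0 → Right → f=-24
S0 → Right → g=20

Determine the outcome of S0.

-15

Left (Gita): min(-47, 19) = -47
Mid (Gita): min(-15, 14) = -15
Right (Gita): min(16, -24, 20) = -24
S0 (Uma): max(-47, -15, -24) = -15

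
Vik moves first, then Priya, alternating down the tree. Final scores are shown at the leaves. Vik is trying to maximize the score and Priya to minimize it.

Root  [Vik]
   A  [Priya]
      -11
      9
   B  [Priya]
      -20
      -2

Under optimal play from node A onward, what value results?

-11

A (Priya): min(-11, 9) = -11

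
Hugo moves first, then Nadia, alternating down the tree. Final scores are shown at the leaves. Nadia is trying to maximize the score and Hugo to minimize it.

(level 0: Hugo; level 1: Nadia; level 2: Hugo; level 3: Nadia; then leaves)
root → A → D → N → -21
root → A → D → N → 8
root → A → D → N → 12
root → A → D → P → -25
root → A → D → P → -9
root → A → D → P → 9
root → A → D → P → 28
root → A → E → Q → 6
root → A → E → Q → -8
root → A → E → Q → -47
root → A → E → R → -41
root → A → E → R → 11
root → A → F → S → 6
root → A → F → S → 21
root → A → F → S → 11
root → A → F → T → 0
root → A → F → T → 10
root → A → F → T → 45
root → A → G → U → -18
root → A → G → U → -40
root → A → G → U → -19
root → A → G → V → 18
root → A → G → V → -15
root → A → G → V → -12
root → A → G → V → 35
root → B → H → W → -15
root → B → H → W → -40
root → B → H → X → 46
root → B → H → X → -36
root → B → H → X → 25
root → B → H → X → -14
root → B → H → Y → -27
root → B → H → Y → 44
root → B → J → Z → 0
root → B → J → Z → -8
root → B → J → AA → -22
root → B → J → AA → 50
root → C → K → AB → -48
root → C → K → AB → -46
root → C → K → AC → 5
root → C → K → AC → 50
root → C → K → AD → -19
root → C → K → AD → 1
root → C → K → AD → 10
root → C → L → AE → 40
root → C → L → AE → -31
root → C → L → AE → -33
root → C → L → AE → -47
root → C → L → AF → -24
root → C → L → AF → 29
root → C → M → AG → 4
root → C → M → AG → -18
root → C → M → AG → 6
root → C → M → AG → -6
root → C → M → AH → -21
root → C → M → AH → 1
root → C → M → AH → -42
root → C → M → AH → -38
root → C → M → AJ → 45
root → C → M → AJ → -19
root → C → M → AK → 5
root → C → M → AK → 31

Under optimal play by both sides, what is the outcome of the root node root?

0

N (Nadia): max(-21, 8, 12) = 12
P (Nadia): max(-25, -9, 9, 28) = 28
D (Hugo): min(12, 28) = 12
Q (Nadia): max(6, -8, -47) = 6
R (Nadia): max(-41, 11) = 11
E (Hugo): min(6, 11) = 6
S (Nadia): max(6, 21, 11) = 21
T (Nadia): max(0, 10, 45) = 45
F (Hugo): min(21, 45) = 21
U (Nadia): max(-18, -40, -19) = -18
V (Nadia): max(18, -15, -12, 35) = 35
G (Hugo): min(-18, 35) = -18
A (Nadia): max(12, 6, 21, -18) = 21
W (Nadia): max(-15, -40) = -15
X (Nadia): max(46, -36, 25, -14) = 46
Y (Nadia): max(-27, 44) = 44
H (Hugo): min(-15, 46, 44) = -15
Z (Nadia): max(0, -8) = 0
AA (Nadia): max(-22, 50) = 50
J (Hugo): min(0, 50) = 0
B (Nadia): max(-15, 0) = 0
AB (Nadia): max(-48, -46) = -46
AC (Nadia): max(5, 50) = 50
AD (Nadia): max(-19, 1, 10) = 10
K (Hugo): min(-46, 50, 10) = -46
AE (Nadia): max(40, -31, -33, -47) = 40
AF (Nadia): max(-24, 29) = 29
L (Hugo): min(40, 29) = 29
AG (Nadia): max(4, -18, 6, -6) = 6
AH (Nadia): max(-21, 1, -42, -38) = 1
AJ (Nadia): max(45, -19) = 45
AK (Nadia): max(5, 31) = 31
M (Hugo): min(6, 1, 45, 31) = 1
C (Nadia): max(-46, 29, 1) = 29
root (Hugo): min(21, 0, 29) = 0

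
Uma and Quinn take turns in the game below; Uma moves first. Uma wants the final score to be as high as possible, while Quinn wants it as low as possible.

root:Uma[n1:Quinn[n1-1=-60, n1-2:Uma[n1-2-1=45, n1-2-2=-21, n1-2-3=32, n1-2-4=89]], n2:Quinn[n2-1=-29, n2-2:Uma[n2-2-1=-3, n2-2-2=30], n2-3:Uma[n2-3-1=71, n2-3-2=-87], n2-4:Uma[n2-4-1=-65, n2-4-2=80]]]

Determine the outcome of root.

n1-2 (Uma): max(45, -21, 32, 89) = 89
n1 (Quinn): min(-60, 89) = -60
n2-2 (Uma): max(-3, 30) = 30
n2-3 (Uma): max(71, -87) = 71
n2-4 (Uma): max(-65, 80) = 80
n2 (Quinn): min(-29, 30, 71, 80) = -29
root (Uma): max(-60, -29) = -29

-29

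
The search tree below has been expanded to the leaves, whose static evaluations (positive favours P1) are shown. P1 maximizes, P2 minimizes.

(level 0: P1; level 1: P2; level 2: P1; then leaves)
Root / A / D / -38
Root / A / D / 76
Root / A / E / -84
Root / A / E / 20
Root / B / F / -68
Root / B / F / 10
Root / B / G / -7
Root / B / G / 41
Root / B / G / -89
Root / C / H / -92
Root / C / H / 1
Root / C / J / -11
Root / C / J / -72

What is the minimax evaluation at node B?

F (P1): max(-68, 10) = 10
G (P1): max(-7, 41, -89) = 41
B (P2): min(10, 41) = 10

10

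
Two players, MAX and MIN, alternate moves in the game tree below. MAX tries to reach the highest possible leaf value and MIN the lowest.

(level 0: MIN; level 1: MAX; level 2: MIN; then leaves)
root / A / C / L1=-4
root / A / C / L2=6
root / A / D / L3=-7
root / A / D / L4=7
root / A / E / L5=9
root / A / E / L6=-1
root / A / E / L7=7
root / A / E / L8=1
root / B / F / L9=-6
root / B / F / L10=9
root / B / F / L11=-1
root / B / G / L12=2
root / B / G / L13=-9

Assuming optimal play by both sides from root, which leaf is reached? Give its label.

L9

C (MIN): min(-4, 6) = -4
D (MIN): min(-7, 7) = -7
E (MIN): min(9, -1, 7, 1) = -1
A (MAX): max(-4, -7, -1) = -1
F (MIN): min(-6, 9, -1) = -6
G (MIN): min(2, -9) = -9
B (MAX): max(-6, -9) = -6
root (MIN): min(-1, -6) = -6
At root, MIN picks B (lowest: -6).
At B, MAX picks F (highest: -6).
At F, MIN picks L9 (lowest: -6).
Terminal value -6.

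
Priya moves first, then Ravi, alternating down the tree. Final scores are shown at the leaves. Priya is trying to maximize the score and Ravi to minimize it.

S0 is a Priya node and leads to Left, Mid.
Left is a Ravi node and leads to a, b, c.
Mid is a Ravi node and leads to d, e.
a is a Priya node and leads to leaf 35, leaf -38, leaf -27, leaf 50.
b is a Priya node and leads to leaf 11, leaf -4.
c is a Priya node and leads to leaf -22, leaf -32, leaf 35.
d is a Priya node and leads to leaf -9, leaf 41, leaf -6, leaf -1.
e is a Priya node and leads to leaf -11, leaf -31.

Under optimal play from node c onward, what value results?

c (Priya): max(-22, -32, 35) = 35

35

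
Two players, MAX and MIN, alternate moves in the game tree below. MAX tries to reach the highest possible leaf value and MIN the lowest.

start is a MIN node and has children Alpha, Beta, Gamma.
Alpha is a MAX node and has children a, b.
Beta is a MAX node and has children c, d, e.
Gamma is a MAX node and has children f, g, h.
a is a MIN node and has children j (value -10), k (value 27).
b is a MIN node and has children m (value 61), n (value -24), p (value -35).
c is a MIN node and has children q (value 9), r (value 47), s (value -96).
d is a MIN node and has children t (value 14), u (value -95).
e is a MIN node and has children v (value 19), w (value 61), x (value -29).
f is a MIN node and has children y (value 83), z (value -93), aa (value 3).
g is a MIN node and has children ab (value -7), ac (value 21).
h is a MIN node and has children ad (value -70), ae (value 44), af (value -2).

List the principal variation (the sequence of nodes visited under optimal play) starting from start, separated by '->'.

a (MIN): min(-10, 27) = -10
b (MIN): min(61, -24, -35) = -35
Alpha (MAX): max(-10, -35) = -10
c (MIN): min(9, 47, -96) = -96
d (MIN): min(14, -95) = -95
e (MIN): min(19, 61, -29) = -29
Beta (MAX): max(-96, -95, -29) = -29
f (MIN): min(83, -93, 3) = -93
g (MIN): min(-7, 21) = -7
h (MIN): min(-70, 44, -2) = -70
Gamma (MAX): max(-93, -7, -70) = -7
start (MIN): min(-10, -29, -7) = -29
At start, MIN picks Beta (lowest: -29).
At Beta, MAX picks e (highest: -29).
At e, MIN picks x (lowest: -29).
Terminal value -29.

start -> Beta -> e -> x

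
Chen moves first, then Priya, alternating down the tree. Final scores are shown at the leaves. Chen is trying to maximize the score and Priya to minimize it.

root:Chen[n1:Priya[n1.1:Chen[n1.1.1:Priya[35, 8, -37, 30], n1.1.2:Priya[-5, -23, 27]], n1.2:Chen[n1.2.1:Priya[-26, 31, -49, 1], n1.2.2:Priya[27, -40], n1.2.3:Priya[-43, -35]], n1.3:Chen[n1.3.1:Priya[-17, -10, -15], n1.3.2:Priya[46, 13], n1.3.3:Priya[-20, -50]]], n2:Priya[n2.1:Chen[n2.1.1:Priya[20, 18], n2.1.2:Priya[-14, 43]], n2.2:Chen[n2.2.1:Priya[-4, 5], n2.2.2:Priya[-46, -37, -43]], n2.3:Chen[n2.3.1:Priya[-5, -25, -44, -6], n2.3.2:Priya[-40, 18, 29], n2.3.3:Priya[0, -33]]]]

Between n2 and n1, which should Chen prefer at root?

n2.1.1 (Priya): min(20, 18) = 18
n2.1.2 (Priya): min(-14, 43) = -14
n2.1 (Chen): max(18, -14) = 18
n2.2.1 (Priya): min(-4, 5) = -4
n2.2.2 (Priya): min(-46, -37, -43) = -46
n2.2 (Chen): max(-4, -46) = -4
n2.3.1 (Priya): min(-5, -25, -44, -6) = -44
n2.3.2 (Priya): min(-40, 18, 29) = -40
n2.3.3 (Priya): min(0, -33) = -33
n2.3 (Chen): max(-44, -40, -33) = -33
n2 (Priya): min(18, -4, -33) = -33
n1.1.1 (Priya): min(35, 8, -37, 30) = -37
n1.1.2 (Priya): min(-5, -23, 27) = -23
n1.1 (Chen): max(-37, -23) = -23
n1.2.1 (Priya): min(-26, 31, -49, 1) = -49
n1.2.2 (Priya): min(27, -40) = -40
n1.2.3 (Priya): min(-43, -35) = -43
n1.2 (Chen): max(-49, -40, -43) = -40
n1.3.1 (Priya): min(-17, -10, -15) = -17
n1.3.2 (Priya): min(46, 13) = 13
n1.3.3 (Priya): min(-20, -50) = -50
n1.3 (Chen): max(-17, 13, -50) = 13
n1 (Priya): min(-23, -40, 13) = -40
Chen prefers the higher value; n2=-33, n1=-40. n2 is better since -33 > -40.

n2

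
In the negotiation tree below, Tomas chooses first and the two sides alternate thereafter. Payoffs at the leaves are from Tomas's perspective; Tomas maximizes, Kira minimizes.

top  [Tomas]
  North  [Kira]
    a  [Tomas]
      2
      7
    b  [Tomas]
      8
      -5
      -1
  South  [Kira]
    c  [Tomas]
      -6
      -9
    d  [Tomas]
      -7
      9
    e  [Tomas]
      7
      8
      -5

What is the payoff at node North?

a (Tomas): max(2, 7) = 7
b (Tomas): max(8, -5, -1) = 8
North (Kira): min(7, 8) = 7

7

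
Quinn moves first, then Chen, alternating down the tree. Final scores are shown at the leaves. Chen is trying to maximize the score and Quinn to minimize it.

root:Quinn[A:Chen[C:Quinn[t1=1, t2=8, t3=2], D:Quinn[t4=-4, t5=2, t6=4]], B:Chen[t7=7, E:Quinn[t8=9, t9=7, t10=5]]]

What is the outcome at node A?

C (Quinn): min(1, 8, 2) = 1
D (Quinn): min(-4, 2, 4) = -4
A (Chen): max(1, -4) = 1

1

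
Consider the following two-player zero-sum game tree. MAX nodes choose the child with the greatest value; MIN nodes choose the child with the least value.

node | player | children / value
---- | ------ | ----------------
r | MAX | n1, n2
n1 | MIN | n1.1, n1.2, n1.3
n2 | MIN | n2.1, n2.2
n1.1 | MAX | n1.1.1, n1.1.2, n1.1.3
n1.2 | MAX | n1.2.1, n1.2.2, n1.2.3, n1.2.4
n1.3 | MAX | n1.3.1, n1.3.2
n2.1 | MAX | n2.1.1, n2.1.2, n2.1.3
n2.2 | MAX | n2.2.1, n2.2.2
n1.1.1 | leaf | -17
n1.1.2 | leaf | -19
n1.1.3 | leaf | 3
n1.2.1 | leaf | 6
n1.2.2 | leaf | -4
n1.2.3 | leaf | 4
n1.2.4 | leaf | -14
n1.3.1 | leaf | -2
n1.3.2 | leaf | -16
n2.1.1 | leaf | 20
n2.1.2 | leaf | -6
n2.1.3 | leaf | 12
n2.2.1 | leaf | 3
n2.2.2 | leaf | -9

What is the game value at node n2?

n2.1 (MAX): max(20, -6, 12) = 20
n2.2 (MAX): max(3, -9) = 3
n2 (MIN): min(20, 3) = 3

3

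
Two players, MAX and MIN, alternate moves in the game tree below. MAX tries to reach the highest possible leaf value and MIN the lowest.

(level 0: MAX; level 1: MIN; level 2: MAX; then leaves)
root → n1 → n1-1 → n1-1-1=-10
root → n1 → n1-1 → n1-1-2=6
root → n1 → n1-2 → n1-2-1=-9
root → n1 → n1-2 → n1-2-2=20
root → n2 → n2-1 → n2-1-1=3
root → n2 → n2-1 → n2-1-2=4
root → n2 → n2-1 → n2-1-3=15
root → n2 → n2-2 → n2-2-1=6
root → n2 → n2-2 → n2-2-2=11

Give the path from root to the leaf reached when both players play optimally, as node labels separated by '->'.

n1-1 (MAX): max(-10, 6) = 6
n1-2 (MAX): max(-9, 20) = 20
n1 (MIN): min(6, 20) = 6
n2-1 (MAX): max(3, 4, 15) = 15
n2-2 (MAX): max(6, 11) = 11
n2 (MIN): min(15, 11) = 11
root (MAX): max(6, 11) = 11
At root, MAX picks n2 (highest: 11).
At n2, MIN picks n2-2 (lowest: 11).
At n2-2, MAX picks n2-2-2 (highest: 11).
Terminal value 11.

root -> n2 -> n2-2 -> n2-2-2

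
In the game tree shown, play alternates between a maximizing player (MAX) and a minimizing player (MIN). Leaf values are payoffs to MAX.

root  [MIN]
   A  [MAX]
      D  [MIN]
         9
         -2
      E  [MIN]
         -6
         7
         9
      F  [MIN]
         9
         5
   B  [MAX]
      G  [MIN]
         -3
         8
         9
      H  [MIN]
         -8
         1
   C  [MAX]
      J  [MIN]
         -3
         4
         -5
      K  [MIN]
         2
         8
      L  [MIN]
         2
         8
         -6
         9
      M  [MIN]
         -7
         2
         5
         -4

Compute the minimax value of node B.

G (MIN): min(-3, 8, 9) = -3
H (MIN): min(-8, 1) = -8
B (MAX): max(-3, -8) = -3

-3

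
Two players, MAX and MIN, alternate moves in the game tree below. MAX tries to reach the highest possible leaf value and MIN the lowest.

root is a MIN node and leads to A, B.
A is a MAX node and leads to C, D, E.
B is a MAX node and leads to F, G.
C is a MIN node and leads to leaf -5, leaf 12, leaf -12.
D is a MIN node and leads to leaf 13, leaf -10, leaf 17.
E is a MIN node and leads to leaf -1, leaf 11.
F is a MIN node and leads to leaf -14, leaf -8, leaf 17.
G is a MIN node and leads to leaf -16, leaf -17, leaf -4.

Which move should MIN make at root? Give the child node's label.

B

C (MIN): min(-5, 12, -12) = -12
D (MIN): min(13, -10, 17) = -10
E (MIN): min(-1, 11) = -1
A (MAX): max(-12, -10, -1) = -1
F (MIN): min(-14, -8, 17) = -14
G (MIN): min(-16, -17, -4) = -17
B (MAX): max(-14, -17) = -14
root (MIN): min(-1, -14) = -14
MIN at root wants the lowest of {A=-1, B=-14}, so chooses B.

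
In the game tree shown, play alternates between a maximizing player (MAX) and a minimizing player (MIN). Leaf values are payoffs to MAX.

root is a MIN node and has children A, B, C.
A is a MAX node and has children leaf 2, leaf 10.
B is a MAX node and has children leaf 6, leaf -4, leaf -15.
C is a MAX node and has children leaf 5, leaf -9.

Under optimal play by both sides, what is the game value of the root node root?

A (MAX): max(2, 10) = 10
B (MAX): max(6, -4, -15) = 6
C (MAX): max(5, -9) = 5
root (MIN): min(10, 6, 5) = 5

5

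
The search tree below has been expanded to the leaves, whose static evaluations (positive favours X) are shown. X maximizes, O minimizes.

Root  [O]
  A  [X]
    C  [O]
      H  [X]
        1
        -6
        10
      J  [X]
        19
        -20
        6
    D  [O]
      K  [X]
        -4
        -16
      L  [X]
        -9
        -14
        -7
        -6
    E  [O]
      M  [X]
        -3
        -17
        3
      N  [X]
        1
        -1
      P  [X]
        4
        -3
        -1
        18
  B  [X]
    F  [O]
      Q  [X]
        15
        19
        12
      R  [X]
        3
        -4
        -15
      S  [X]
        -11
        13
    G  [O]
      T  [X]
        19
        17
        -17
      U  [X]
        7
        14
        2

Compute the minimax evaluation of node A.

10

H (X): max(1, -6, 10) = 10
J (X): max(19, -20, 6) = 19
C (O): min(10, 19) = 10
K (X): max(-4, -16) = -4
L (X): max(-9, -14, -7, -6) = -6
D (O): min(-4, -6) = -6
M (X): max(-3, -17, 3) = 3
N (X): max(1, -1) = 1
P (X): max(4, -3, -1, 18) = 18
E (O): min(3, 1, 18) = 1
A (X): max(10, -6, 1) = 10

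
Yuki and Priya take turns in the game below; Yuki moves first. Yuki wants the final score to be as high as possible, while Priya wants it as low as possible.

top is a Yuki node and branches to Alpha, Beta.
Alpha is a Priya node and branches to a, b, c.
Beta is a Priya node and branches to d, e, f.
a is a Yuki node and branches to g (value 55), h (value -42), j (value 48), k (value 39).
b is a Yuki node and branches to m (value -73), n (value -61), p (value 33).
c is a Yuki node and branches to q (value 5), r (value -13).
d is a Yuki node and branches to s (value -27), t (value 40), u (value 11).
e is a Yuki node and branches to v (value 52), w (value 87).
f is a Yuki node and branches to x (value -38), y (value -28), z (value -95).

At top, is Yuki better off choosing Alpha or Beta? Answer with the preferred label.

Alpha

a (Yuki): max(55, -42, 48, 39) = 55
b (Yuki): max(-73, -61, 33) = 33
c (Yuki): max(5, -13) = 5
Alpha (Priya): min(55, 33, 5) = 5
d (Yuki): max(-27, 40, 11) = 40
e (Yuki): max(52, 87) = 87
f (Yuki): max(-38, -28, -95) = -28
Beta (Priya): min(40, 87, -28) = -28
Yuki prefers the higher value; Alpha=5, Beta=-28. Alpha is better since 5 > -28.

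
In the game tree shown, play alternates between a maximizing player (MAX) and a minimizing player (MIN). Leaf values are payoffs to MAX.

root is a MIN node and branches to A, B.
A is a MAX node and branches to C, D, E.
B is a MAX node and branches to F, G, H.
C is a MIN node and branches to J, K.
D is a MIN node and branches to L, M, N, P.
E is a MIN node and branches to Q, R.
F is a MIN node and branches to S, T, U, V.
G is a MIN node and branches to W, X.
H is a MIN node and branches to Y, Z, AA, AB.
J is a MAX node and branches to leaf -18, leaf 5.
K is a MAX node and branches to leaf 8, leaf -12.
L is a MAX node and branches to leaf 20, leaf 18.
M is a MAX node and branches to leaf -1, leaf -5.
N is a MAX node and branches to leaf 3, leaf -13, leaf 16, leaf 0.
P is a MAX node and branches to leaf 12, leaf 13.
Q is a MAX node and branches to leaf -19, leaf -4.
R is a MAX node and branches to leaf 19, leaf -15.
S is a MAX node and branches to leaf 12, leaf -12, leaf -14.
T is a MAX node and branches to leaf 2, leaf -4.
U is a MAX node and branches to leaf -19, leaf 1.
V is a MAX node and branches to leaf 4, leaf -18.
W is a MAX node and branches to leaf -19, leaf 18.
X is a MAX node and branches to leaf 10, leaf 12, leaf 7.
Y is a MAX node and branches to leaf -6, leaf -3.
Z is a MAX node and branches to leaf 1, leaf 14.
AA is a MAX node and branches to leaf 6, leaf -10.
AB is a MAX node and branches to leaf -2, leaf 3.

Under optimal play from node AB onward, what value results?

AB (MAX): max(-2, 3) = 3

3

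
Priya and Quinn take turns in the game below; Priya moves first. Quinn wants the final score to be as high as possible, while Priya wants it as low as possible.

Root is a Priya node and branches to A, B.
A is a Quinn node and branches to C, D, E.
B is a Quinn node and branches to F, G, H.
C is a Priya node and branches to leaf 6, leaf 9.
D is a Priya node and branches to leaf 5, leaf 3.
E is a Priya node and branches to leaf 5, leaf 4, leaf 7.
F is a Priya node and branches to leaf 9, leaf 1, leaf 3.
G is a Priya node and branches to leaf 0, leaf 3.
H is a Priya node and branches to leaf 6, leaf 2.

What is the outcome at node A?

C (Priya): min(6, 9) = 6
D (Priya): min(5, 3) = 3
E (Priya): min(5, 4, 7) = 4
A (Quinn): max(6, 3, 4) = 6

6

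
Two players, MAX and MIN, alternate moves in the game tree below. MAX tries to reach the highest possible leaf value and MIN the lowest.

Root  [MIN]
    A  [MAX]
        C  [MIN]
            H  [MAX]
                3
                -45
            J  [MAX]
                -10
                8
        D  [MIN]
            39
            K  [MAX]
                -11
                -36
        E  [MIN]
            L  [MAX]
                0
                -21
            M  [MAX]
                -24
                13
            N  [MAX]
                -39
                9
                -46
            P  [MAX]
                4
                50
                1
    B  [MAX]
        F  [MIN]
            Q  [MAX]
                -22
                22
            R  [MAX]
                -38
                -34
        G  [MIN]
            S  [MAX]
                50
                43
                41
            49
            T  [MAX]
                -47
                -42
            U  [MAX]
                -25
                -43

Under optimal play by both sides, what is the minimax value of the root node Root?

-34

H (MAX): max(3, -45) = 3
J (MAX): max(-10, 8) = 8
C (MIN): min(3, 8) = 3
K (MAX): max(-11, -36) = -11
D (MIN): min(39, -11) = -11
L (MAX): max(0, -21) = 0
M (MAX): max(-24, 13) = 13
N (MAX): max(-39, 9, -46) = 9
P (MAX): max(4, 50, 1) = 50
E (MIN): min(0, 13, 9, 50) = 0
A (MAX): max(3, -11, 0) = 3
Q (MAX): max(-22, 22) = 22
R (MAX): max(-38, -34) = -34
F (MIN): min(22, -34) = -34
S (MAX): max(50, 43, 41) = 50
T (MAX): max(-47, -42) = -42
U (MAX): max(-25, -43) = -25
G (MIN): min(50, 49, -42, -25) = -42
B (MAX): max(-34, -42) = -34
Root (MIN): min(3, -34) = -34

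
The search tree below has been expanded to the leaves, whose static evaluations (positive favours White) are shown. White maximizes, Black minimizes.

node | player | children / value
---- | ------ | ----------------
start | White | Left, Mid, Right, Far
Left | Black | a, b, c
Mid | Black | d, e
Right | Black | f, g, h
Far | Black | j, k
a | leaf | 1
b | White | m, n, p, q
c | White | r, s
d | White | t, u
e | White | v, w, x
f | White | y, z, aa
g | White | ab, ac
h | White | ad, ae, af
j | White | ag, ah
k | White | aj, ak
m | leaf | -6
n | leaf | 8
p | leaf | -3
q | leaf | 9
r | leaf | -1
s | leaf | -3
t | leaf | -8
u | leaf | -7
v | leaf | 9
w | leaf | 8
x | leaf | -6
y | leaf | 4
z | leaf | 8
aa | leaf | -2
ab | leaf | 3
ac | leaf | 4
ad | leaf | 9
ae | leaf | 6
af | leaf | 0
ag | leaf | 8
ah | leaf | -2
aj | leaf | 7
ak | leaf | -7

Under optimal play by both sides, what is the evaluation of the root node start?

b (White): max(-6, 8, -3, 9) = 9
c (White): max(-1, -3) = -1
Left (Black): min(1, 9, -1) = -1
d (White): max(-8, -7) = -7
e (White): max(9, 8, -6) = 9
Mid (Black): min(-7, 9) = -7
f (White): max(4, 8, -2) = 8
g (White): max(3, 4) = 4
h (White): max(9, 6, 0) = 9
Right (Black): min(8, 4, 9) = 4
j (White): max(8, -2) = 8
k (White): max(7, -7) = 7
Far (Black): min(8, 7) = 7
start (White): max(-1, -7, 4, 7) = 7

7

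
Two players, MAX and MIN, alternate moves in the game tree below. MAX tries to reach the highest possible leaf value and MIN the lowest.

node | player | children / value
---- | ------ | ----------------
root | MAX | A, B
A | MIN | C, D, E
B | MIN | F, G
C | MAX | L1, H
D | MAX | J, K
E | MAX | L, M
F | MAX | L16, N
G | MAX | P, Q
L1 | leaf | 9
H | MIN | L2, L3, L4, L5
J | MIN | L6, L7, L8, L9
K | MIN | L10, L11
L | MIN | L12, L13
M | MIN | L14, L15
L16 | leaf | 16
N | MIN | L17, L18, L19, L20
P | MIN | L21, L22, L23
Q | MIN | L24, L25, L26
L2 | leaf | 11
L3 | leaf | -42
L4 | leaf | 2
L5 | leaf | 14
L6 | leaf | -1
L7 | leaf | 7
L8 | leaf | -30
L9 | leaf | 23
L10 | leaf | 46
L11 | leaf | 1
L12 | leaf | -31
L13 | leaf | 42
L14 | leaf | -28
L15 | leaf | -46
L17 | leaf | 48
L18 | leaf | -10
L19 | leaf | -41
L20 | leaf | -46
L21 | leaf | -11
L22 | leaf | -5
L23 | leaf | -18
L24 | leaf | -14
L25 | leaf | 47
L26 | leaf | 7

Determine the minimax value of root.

-14

H (MIN): min(11, -42, 2, 14) = -42
C (MAX): max(9, -42) = 9
J (MIN): min(-1, 7, -30, 23) = -30
K (MIN): min(46, 1) = 1
D (MAX): max(-30, 1) = 1
L (MIN): min(-31, 42) = -31
M (MIN): min(-28, -46) = -46
E (MAX): max(-31, -46) = -31
A (MIN): min(9, 1, -31) = -31
N (MIN): min(48, -10, -41, -46) = -46
F (MAX): max(16, -46) = 16
P (MIN): min(-11, -5, -18) = -18
Q (MIN): min(-14, 47, 7) = -14
G (MAX): max(-18, -14) = -14
B (MIN): min(16, -14) = -14
root (MAX): max(-31, -14) = -14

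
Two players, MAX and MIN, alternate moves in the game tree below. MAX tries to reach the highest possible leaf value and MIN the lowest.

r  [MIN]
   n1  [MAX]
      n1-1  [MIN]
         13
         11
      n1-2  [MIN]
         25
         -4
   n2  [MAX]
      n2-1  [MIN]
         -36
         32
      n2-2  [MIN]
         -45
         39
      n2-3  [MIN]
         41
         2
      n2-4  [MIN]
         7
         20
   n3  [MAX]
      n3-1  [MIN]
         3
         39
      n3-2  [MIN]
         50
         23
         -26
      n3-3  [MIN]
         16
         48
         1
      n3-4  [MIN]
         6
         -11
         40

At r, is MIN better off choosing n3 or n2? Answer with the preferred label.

n3

n3-1 (MIN): min(3, 39) = 3
n3-2 (MIN): min(50, 23, -26) = -26
n3-3 (MIN): min(16, 48, 1) = 1
n3-4 (MIN): min(6, -11, 40) = -11
n3 (MAX): max(3, -26, 1, -11) = 3
n2-1 (MIN): min(-36, 32) = -36
n2-2 (MIN): min(-45, 39) = -45
n2-3 (MIN): min(41, 2) = 2
n2-4 (MIN): min(7, 20) = 7
n2 (MAX): max(-36, -45, 2, 7) = 7
MIN prefers the lower value; n3=3, n2=7. n3 is better since 3 < 7.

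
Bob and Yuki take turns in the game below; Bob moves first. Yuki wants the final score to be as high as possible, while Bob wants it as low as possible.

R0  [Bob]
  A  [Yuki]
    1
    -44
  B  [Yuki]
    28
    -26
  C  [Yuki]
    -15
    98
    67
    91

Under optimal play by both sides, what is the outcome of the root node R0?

1

A (Yuki): max(1, -44) = 1
B (Yuki): max(28, -26) = 28
C (Yuki): max(-15, 98, 67, 91) = 98
R0 (Bob): min(1, 28, 98) = 1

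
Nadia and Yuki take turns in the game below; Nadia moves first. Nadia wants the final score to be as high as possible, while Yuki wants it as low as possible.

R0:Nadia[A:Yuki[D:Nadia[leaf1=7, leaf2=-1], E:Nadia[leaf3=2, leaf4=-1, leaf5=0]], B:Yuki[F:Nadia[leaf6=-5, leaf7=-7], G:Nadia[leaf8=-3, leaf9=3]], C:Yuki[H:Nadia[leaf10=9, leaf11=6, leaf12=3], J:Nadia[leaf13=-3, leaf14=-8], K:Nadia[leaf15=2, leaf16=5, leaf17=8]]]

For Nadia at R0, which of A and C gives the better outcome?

A

D (Nadia): max(7, -1) = 7
E (Nadia): max(2, -1, 0) = 2
A (Yuki): min(7, 2) = 2
H (Nadia): max(9, 6, 3) = 9
J (Nadia): max(-3, -8) = -3
K (Nadia): max(2, 5, 8) = 8
C (Yuki): min(9, -3, 8) = -3
Nadia prefers the higher value; A=2, C=-3. A is better since 2 > -3.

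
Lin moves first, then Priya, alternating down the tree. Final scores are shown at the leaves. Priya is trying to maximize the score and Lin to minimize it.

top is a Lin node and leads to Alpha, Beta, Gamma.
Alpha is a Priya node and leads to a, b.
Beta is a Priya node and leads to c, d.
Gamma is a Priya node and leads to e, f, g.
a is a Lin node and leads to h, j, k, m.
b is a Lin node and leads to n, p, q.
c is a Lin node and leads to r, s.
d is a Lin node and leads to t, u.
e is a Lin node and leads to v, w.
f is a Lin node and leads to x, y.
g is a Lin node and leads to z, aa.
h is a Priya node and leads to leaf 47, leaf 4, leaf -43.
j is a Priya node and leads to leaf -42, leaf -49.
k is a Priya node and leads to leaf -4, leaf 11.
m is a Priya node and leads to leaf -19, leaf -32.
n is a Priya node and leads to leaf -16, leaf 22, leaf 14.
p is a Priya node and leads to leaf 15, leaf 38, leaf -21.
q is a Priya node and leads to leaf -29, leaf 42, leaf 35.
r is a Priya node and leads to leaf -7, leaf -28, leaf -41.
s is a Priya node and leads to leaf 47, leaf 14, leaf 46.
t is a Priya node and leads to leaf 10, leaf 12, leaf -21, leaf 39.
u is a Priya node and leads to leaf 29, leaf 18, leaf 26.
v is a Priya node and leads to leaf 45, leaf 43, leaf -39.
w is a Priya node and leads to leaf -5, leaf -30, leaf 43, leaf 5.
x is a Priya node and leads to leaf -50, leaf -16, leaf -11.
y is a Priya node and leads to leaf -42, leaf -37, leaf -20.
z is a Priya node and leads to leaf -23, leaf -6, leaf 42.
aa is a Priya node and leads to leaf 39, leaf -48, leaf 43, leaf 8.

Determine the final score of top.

22

h (Priya): max(47, 4, -43) = 47
j (Priya): max(-42, -49) = -42
k (Priya): max(-4, 11) = 11
m (Priya): max(-19, -32) = -19
a (Lin): min(47, -42, 11, -19) = -42
n (Priya): max(-16, 22, 14) = 22
p (Priya): max(15, 38, -21) = 38
q (Priya): max(-29, 42, 35) = 42
b (Lin): min(22, 38, 42) = 22
Alpha (Priya): max(-42, 22) = 22
r (Priya): max(-7, -28, -41) = -7
s (Priya): max(47, 14, 46) = 47
c (Lin): min(-7, 47) = -7
t (Priya): max(10, 12, -21, 39) = 39
u (Priya): max(29, 18, 26) = 29
d (Lin): min(39, 29) = 29
Beta (Priya): max(-7, 29) = 29
v (Priya): max(45, 43, -39) = 45
w (Priya): max(-5, -30, 43, 5) = 43
e (Lin): min(45, 43) = 43
x (Priya): max(-50, -16, -11) = -11
y (Priya): max(-42, -37, -20) = -20
f (Lin): min(-11, -20) = -20
z (Priya): max(-23, -6, 42) = 42
aa (Priya): max(39, -48, 43, 8) = 43
g (Lin): min(42, 43) = 42
Gamma (Priya): max(43, -20, 42) = 43
top (Lin): min(22, 29, 43) = 22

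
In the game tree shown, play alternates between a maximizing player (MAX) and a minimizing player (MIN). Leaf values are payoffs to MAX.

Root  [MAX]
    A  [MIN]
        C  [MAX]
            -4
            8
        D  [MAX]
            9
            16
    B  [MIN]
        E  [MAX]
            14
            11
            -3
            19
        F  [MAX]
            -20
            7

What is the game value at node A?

8

C (MAX): max(-4, 8) = 8
D (MAX): max(9, 16) = 16
A (MIN): min(8, 16) = 8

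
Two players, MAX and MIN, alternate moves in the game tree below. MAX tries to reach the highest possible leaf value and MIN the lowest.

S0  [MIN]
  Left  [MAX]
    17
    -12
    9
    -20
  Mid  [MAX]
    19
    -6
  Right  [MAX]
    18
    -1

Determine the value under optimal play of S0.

17

Left (MAX): max(17, -12, 9, -20) = 17
Mid (MAX): max(19, -6) = 19
Right (MAX): max(18, -1) = 18
S0 (MIN): min(17, 19, 18) = 17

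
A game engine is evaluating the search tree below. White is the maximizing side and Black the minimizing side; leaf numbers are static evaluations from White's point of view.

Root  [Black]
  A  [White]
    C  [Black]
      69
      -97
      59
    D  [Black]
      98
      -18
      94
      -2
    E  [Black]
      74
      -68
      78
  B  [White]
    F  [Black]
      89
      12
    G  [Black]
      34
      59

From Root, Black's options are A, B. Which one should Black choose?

A

C (Black): min(69, -97, 59) = -97
D (Black): min(98, -18, 94, -2) = -18
E (Black): min(74, -68, 78) = -68
A (White): max(-97, -18, -68) = -18
F (Black): min(89, 12) = 12
G (Black): min(34, 59) = 34
B (White): max(12, 34) = 34
Root (Black): min(-18, 34) = -18
Black at Root wants the lowest of {A=-18, B=34}, so chooses A.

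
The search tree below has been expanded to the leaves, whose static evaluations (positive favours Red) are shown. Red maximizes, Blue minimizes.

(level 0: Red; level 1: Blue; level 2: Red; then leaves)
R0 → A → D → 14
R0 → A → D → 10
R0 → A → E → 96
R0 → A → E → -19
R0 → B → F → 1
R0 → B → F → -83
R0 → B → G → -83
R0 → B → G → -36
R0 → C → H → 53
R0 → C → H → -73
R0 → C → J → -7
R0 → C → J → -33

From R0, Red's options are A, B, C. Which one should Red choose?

A

D (Red): max(14, 10) = 14
E (Red): max(96, -19) = 96
A (Blue): min(14, 96) = 14
F (Red): max(1, -83) = 1
G (Red): max(-83, -36) = -36
B (Blue): min(1, -36) = -36
H (Red): max(53, -73) = 53
J (Red): max(-7, -33) = -7
C (Blue): min(53, -7) = -7
R0 (Red): max(14, -36, -7) = 14
Red at R0 wants the highest of {A=14, B=-36, C=-7}, so chooses A.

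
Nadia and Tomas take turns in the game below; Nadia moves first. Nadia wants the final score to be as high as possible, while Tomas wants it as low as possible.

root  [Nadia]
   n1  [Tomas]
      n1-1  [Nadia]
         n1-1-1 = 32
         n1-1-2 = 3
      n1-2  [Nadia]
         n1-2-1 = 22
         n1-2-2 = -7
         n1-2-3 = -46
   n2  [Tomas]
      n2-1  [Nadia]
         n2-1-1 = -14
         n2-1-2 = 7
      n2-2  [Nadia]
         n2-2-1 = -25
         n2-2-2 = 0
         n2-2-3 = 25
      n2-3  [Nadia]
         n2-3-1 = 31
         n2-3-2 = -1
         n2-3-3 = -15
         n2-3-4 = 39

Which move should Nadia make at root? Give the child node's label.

n1-1 (Nadia): max(32, 3) = 32
n1-2 (Nadia): max(22, -7, -46) = 22
n1 (Tomas): min(32, 22) = 22
n2-1 (Nadia): max(-14, 7) = 7
n2-2 (Nadia): max(-25, 0, 25) = 25
n2-3 (Nadia): max(31, -1, -15, 39) = 39
n2 (Tomas): min(7, 25, 39) = 7
root (Nadia): max(22, 7) = 22
Nadia at root wants the highest of {n1=22, n2=7}, so chooses n1.

n1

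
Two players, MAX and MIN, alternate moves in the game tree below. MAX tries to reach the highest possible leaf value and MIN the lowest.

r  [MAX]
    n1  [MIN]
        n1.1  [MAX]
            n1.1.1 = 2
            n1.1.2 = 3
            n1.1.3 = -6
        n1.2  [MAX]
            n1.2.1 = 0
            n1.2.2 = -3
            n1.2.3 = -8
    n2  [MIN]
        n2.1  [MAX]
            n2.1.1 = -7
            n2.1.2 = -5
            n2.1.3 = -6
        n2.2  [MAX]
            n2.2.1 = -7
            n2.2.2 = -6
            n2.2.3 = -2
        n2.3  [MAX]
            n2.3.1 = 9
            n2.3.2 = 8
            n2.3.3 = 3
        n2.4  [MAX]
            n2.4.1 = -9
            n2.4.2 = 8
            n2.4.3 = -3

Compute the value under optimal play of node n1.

0

n1.1 (MAX): max(2, 3, -6) = 3
n1.2 (MAX): max(0, -3, -8) = 0
n1 (MIN): min(3, 0) = 0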